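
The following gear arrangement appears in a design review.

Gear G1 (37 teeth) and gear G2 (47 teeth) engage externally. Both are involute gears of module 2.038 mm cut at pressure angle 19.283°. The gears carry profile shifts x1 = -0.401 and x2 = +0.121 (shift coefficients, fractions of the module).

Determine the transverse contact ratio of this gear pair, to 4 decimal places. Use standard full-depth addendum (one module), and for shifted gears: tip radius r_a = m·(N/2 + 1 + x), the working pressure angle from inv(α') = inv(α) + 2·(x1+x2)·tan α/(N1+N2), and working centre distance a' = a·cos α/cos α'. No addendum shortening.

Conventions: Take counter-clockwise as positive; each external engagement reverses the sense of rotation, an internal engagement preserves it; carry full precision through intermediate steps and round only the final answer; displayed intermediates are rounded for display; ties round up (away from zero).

class = single-mesh tooth geometry [involute pair 37T × 47T, m = 2.038]
base radii: r_b1 = 35.587823, r_b2 = 45.206154
tip radii: r_a1 = 38.923762, r_a2 = 50.177598
inv(α') = inv(19.283°) + 2·(-0.401+0.121)·tan α/(37+47) = 0.01097771  ⇒  α' = 18.11710°
a' = a·cos α / cos α' = 85.5960·cos 19.283°/cos 18.11710° = 85.008444
action lengths: √(r_a1²−r_b1²) = 15.765979, √(r_a2²−r_b2²) = 21.776019
base pitch p_b = π·m·cos α = 6.043375
CR = (15.765979 + 21.776019 − 85.008444·sin 18.11710°)/6.043375 = 1.838006
contact ratio ≈ 1.8380

1.8380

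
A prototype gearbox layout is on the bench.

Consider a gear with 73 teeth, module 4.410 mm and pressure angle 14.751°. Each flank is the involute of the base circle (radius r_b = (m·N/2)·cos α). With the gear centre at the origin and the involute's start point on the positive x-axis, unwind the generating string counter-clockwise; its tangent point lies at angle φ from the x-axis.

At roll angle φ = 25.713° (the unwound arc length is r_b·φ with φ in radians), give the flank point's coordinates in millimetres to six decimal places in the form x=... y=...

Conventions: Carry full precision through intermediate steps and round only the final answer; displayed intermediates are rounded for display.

recognized (one wheel, involute flank): single-mesh tooth geometry, m = 4.410, N = 73
pitch radius r_p = m·N/2 = 4.410·73/2 = 160.965000
base radius r_b = r_p·cos α = 160.965000·cos 14.751° = 155.659834
roll angle φ = 25.713° = 0.44877651 rad
x = r_b·(cos φ + φ·sin φ) = 170.554357
y = r_b·(sin φ − φ·cos φ) = 4.595932

x=170.554357 y=4.595932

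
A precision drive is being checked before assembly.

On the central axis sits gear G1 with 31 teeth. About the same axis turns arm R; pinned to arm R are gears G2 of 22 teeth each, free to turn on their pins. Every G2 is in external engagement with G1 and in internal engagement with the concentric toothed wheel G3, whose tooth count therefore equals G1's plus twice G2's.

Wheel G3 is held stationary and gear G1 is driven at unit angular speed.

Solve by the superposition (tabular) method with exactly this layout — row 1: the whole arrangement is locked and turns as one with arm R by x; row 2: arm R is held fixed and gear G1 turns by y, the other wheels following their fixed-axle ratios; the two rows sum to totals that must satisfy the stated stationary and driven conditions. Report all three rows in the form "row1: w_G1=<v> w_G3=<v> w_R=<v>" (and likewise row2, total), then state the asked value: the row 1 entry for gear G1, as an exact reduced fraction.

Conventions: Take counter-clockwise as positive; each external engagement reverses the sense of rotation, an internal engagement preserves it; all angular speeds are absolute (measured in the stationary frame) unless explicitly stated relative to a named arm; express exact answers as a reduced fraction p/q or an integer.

recognized (axles ride arm R): planetary set, 31/22/75 teeth
superposition row 1 [locked train]: every member turns x
row 2 (arm held, sun turns y): ω_ring = −(31/75)·y, ω_arm = 0
boundary: total ω_ring = x − (31/75)·y = 0 and total ω_sun = x + y = 1  ⇒  y = 75/106, x = 31/106
row 2 ring = −(31/75)·75/106 = -31/106
totals (row 1 + row 2): sun 31/106 + 75/106 = 1, ring 31/106 + (-31/106) = 0, arm 31/106 + 0 = 31/106
asked cell (row1, sun) = 31/106

row1: w_G1=31/106 w_G3=31/106 w_R=31/106
row2: w_G1=75/106 w_G3=-31/106 w_R=0
total: w_G1=1 w_G3=0 w_R=31/106
asked value: 31/106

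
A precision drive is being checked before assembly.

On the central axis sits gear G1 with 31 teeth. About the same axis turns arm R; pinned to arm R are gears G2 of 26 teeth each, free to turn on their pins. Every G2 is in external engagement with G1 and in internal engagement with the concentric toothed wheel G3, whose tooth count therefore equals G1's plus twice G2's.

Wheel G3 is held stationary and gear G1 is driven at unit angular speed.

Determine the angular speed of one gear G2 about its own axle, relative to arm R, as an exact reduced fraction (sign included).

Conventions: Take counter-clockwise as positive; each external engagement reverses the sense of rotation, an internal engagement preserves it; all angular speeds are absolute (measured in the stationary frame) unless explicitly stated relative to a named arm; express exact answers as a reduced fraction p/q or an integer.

planetary set (31T centre, 26T on arm, 83T internal) — Willis relation
ring teeth: 31 + 2·26 = 83
31(ω_sun−ω_arm) = −83(ω_ring−ω_arm),  ω_ring = 0, ω_sun = 1
31(1−ω_arm) = −83(0−ω_arm)  ⇒  114·ω_arm = 31  ⇒  ω_arm = 31/114
sun–planet mesh: 31·(1−31/114) = −26·(ω_p−ω_arm)  ⇒  ω_p−ω_arm = -2573/2964
exact speed ratio = -2573/2964

-2573/2964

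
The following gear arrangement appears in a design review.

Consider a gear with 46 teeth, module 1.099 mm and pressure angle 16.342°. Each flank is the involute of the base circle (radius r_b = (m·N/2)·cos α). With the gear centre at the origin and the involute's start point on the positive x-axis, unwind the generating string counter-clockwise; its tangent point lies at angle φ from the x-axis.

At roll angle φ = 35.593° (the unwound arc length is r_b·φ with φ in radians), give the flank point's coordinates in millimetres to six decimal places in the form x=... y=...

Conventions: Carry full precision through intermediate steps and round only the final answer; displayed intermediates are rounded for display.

single-mesh involute tooth geometry (46T wheel at module 1.099)
pitch radius r_p = m·N/2 = 1.099·46/2 = 25.277000
base radius r_b = r_p·cos α = 25.277000·cos 16.342° = 24.255791
roll angle φ = 35.593° = 0.62121504 rad
x = r_b·(cos φ + φ·sin φ) = 28.494096
y = r_b·(sin φ − φ·cos φ) = 1.864519

x=28.494096 y=1.864519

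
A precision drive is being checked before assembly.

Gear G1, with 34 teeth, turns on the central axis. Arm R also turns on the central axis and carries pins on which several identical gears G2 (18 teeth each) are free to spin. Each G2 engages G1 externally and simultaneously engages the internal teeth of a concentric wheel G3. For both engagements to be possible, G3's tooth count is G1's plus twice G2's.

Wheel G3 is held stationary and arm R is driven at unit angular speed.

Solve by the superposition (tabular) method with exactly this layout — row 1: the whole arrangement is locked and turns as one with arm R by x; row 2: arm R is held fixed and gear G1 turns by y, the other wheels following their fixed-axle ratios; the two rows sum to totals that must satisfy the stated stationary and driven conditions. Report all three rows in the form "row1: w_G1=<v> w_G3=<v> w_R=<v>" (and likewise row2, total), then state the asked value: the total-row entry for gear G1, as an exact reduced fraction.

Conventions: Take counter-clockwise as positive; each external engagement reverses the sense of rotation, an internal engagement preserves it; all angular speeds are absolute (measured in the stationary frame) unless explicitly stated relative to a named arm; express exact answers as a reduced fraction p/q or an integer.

topology: planetary set — G1 34T / G2 18T / G3 70T, arm = carrier (Willis)
superposition row 1 [locked train]: every member turns x
row 2: sun turns y, ring = −(34/70)·y, arm 0
boundary: total ω_ring = x − (34/70)·y = 0 and total ω_arm = x = 1  ⇒  y = 35/17, x = 1
row 2 ring = −(34/70)·35/17 = -1
totals (row 1 + row 2): sun 1 + 35/17 = 52/17, ring 1 + (-1) = 0, arm 1 + 0 = 1
asked cell (total, sun) = 52/17

row1: w_G1=1 w_G3=1 w_R=1
row2: w_G1=35/17 w_G3=-1 w_R=0
total: w_G1=52/17 w_G3=0 w_R=1
asked value: 52/17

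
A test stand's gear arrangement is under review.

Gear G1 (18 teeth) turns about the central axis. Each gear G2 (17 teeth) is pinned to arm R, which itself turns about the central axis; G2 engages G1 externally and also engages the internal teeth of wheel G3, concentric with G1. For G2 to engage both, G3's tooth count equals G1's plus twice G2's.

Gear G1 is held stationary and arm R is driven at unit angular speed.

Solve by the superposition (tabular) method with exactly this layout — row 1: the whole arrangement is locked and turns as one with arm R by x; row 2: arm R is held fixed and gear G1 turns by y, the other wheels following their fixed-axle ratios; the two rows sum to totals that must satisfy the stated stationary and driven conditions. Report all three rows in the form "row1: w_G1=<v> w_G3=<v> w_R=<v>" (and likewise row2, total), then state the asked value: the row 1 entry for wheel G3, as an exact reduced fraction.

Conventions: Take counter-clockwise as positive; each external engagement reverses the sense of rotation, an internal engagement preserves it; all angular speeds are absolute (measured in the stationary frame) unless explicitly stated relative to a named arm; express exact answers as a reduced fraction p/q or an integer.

row1: w_G1=1 w_G3=1 w_R=1
row2: w_G1=-1 w_G3=9/26 w_R=0
total: w_G1=0 w_G3=35/26 w_R=1
asked value: 1

planetary set (18T centre, 17T on arm, 52T internal) — Willis relation
superposition row 1 [locked train]: every member turns x
superposition row 2 [arm held]: sun y, ring −(18/52)·y, arm 0
boundary: total ω_sun = x + y = 0 and total ω_arm = x = 1  ⇒  y = -1, x = 1
row 2 ring = −(18/52)·(-1) = 9/26
totals (row 1 + row 2): sun 1 + (-1) = 0, ring 1 + 9/26 = 35/26, arm 1 + 0 = 1
asked cell (row1, ring) = 1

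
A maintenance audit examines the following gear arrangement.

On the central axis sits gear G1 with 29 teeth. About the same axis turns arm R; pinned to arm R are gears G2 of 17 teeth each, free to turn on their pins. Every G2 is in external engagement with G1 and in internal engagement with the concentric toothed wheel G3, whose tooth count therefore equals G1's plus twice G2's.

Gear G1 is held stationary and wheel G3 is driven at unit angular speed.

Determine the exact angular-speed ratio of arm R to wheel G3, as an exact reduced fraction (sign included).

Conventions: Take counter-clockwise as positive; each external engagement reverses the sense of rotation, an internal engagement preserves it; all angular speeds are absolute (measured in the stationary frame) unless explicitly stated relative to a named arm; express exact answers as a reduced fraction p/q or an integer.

recognized (axles ride arm R): planetary set, 29/17/63 teeth
ring teeth: 29 + 2·17 = 63
29(ω_sun−ω_arm) = −63(ω_ring−ω_arm),  ω_sun = 0, ω_ring = 1
29(0−ω_arm) = −63(1−ω_arm)  ⇒  92·ω_arm = 63  ⇒  ω_arm = 63/92
ω_out/ω_in = 63/92

63/92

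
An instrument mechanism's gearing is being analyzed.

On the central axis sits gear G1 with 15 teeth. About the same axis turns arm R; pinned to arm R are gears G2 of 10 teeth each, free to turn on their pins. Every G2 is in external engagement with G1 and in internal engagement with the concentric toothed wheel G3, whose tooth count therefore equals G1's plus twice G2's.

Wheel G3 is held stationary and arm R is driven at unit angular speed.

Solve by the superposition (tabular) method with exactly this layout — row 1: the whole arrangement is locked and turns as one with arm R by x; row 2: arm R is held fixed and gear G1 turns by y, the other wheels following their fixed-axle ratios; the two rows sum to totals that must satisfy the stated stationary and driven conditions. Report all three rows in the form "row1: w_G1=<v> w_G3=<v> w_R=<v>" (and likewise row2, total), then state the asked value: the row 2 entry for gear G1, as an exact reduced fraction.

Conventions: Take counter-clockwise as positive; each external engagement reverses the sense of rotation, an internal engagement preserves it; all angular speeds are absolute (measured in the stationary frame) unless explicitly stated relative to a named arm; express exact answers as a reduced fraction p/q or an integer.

row1: w_G1=1 w_G3=1 w_R=1
row2: w_G1=7/3 w_G3=-1 w_R=0
total: w_G1=10/3 w_G3=0 w_R=1
asked value: 7/3

class = planetary set [G3 = 15+2·10 = 35; Willis about the carrier]
row 1 (train locked, turned with arm): all members turn x
row 2 (arm held, sun turns y): ω_ring = −(15/35)·y, ω_arm = 0
boundary: total ω_ring = x − (15/35)·y = 0 and total ω_arm = x = 1  ⇒  y = 7/3, x = 1
row 2 ring = −(15/35)·7/3 = -1
totals (row 1 + row 2): sun 1 + 7/3 = 10/3, ring 1 + (-1) = 0, arm 1 + 0 = 1
asked cell (row2, sun) = 7/3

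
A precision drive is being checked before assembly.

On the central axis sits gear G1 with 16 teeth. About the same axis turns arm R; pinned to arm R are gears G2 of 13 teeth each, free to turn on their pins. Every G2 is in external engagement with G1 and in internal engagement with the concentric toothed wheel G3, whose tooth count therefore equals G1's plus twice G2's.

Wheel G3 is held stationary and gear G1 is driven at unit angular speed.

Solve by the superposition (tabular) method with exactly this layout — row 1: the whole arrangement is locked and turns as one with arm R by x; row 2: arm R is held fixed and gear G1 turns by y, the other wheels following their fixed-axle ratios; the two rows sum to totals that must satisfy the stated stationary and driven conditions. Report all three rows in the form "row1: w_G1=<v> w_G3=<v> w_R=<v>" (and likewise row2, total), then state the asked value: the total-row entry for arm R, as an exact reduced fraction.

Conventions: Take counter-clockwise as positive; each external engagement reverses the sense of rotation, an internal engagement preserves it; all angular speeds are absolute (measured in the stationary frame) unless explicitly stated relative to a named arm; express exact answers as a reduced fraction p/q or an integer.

planetary set (16T centre, 13T on arm, 42T internal) — Willis relation
row 1: whole set turns with the arm by x
row 2: sun turns y, ring = −(16/42)·y, arm 0
boundary: total ω_ring = x − (16/42)·y = 0 and total ω_sun = x + y = 1  ⇒  y = 21/29, x = 8/29
row 2 ring = −(16/42)·21/29 = -8/29
totals (row 1 + row 2): sun 8/29 + 21/29 = 1, ring 8/29 + (-8/29) = 0, arm 8/29 + 0 = 8/29
asked cell (total, arm) = 8/29

row1: w_G1=8/29 w_G3=8/29 w_R=8/29
row2: w_G1=21/29 w_G3=-8/29 w_R=0
total: w_G1=1 w_G3=0 w_R=8/29
asked value: 8/29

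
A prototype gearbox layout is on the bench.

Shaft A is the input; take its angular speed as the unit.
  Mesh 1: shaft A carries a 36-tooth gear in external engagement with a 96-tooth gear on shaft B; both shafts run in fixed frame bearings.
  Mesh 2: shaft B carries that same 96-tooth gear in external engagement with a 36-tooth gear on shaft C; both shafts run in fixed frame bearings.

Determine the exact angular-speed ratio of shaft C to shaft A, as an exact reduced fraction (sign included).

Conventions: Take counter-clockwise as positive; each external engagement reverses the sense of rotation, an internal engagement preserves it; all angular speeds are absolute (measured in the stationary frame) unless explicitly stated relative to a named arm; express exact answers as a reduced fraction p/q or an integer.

class = fixed-axis compound train [2 meshes; 2 ratios multiply, 2 sense flips]
mesh 1 [36T→96T]: running ratio 3/8, sense −
mesh 2 [96T→36T]: running ratio 1, sense +
ω_out/ω_in = 1

1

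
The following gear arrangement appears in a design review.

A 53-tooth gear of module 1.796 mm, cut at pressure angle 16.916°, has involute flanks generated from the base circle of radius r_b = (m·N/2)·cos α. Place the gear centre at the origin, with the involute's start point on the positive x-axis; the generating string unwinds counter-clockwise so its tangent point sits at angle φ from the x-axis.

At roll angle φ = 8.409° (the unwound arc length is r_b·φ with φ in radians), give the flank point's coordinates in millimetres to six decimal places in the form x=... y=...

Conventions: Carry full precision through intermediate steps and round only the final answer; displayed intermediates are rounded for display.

x=46.022489 y=0.047880

class = single-mesh tooth geometry [base-circle involute, m = 1.796, 53T]
pitch radius r_p = m·N/2 = 1.796·53/2 = 47.594000
base radius r_b = r_p·cos α = 47.594000·cos 16.916° = 45.534720
roll angle φ = 8.409° = 0.14676474 rad
x = r_b·(cos φ + φ·sin φ) = 46.022489
y = r_b·(sin φ − φ·cos φ) = 0.047880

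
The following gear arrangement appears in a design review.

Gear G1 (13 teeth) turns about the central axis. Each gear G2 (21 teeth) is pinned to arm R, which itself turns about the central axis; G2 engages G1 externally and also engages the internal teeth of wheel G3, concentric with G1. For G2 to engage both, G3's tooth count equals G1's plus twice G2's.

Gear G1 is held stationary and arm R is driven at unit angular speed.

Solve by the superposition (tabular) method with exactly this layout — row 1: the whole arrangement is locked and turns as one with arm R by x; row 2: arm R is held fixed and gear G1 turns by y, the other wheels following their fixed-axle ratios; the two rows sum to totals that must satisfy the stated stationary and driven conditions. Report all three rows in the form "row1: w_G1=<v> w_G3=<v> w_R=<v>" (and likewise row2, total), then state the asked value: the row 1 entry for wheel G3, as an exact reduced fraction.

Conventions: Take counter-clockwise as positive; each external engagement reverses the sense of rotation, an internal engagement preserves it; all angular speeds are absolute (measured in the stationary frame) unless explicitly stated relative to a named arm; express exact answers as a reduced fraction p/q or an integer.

topology: planetary set — G1 13T / G2 21T / G3 55T, arm = carrier (Willis)
row 1: whole set turns with the arm by x
row 2: sun turns y, ring = −(13/55)·y, arm 0
boundary: total ω_sun = x + y = 0 and total ω_arm = x = 1  ⇒  y = -1, x = 1
row 2 ring = −(13/55)·(-1) = 13/55
totals (row 1 + row 2): sun 1 + (-1) = 0, ring 1 + 13/55 = 68/55, arm 1 + 0 = 1
asked cell (row1, ring) = 1

row1: w_G1=1 w_G3=1 w_R=1
row2: w_G1=-1 w_G3=13/55 w_R=0
total: w_G1=0 w_G3=68/55 w_R=1
asked value: 1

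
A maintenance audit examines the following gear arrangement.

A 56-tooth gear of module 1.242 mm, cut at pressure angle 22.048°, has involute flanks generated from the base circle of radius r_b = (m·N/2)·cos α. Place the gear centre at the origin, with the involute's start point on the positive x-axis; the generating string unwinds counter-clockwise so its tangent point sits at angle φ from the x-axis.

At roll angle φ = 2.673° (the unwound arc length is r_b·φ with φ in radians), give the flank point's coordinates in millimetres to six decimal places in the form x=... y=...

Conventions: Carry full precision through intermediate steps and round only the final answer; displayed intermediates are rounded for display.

x=32.267878 y=0.001091

class = single-mesh tooth geometry [base-circle involute, m = 1.242, 56T]
pitch radius r_p = m·N/2 = 1.242·56/2 = 34.776000
base radius r_b = r_p·cos α = 34.776000·cos 22.048° = 32.232821
roll angle φ = 2.673° = 0.04665265 rad
x = r_b·(cos φ + φ·sin φ) = 32.267878
y = r_b·(sin φ − φ·cos φ) = 0.001091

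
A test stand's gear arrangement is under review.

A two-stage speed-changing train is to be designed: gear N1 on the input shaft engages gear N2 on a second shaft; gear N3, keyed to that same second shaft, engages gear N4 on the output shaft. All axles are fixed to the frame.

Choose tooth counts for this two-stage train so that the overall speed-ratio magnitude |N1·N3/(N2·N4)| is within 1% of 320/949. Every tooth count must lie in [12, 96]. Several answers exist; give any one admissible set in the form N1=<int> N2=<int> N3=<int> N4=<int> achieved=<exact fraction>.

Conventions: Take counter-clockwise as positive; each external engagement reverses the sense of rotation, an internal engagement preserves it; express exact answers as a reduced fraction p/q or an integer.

2-stage fixed-axis compound train for ratio 320/949
target = 320/949 in lowest terms: an exact hit needs N1·N3 = k·320 and N2·N4 = k·949 for one integer k, every count in [12, 96]; additionally prefer no 1:1 stage (N1 ≠ N2, N3 ≠ N4)
k = 1: N1·N3 = 320 = 16·20, N2·N4 = 949 = 13·73
achieved = 16·20/(13·73) = 320/949; |achieved − target| = 0 ≤ 16/4745 ✓

N1=16 N2=13 N3=20 N4=73 achieved=320/949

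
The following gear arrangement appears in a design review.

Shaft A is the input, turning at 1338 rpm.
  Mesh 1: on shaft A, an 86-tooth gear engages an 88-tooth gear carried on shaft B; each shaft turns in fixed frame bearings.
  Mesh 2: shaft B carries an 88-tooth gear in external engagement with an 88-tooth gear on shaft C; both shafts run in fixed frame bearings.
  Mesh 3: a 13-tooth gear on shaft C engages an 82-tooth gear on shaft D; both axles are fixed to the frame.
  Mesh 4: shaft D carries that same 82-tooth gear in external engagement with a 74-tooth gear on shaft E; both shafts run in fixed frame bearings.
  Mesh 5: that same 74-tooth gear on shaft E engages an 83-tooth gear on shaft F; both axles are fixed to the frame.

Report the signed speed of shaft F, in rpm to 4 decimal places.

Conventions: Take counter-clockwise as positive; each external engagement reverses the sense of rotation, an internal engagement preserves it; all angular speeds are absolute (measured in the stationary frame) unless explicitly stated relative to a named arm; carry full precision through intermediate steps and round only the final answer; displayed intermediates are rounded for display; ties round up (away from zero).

5-mesh fixed-axis compound train (all bearings frame-fixed)
mesh 1 [86T→88T]: ω = 1338.0000×86/88 = 1307.5909 rpm, sense flips to −
mesh 2 [88T→88T]: ω = 1307.5909×88/88 = 1307.5909 rpm, sense flips to +
mesh 3 [13T→82T]: ω = 1307.5909×13/82 = 207.3010 rpm, sense flips to −
mesh 4 [82T→74T]: ω = 207.3010×82/74 = 229.7119 rpm, sense flips to +
mesh 5 [74T→83T]: ω = 229.7119×74/83 = 204.8034 rpm, sense flips to −
signed output speed = -204.8034 rpm

-204.8034 rpm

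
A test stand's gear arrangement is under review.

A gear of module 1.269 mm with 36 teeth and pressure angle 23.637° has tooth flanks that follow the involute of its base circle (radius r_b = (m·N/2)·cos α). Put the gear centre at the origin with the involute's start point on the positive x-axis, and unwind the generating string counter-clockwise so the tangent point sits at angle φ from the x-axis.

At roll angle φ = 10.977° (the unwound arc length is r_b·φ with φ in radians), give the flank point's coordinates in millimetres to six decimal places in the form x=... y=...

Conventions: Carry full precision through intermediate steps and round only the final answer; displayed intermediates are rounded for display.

x=21.306166 y=0.048870

recognized (one wheel, involute flank): single-mesh tooth geometry, m = 1.269, N = 36
pitch radius r_p = m·N/2 = 1.269·36/2 = 22.842000
base radius r_b = r_p·cos α = 22.842000·cos 23.637° = 20.925648
roll angle φ = 10.977° = 0.19158479 rad
x = r_b·(cos φ + φ·sin φ) = 21.306166
y = r_b·(sin φ − φ·cos φ) = 0.048870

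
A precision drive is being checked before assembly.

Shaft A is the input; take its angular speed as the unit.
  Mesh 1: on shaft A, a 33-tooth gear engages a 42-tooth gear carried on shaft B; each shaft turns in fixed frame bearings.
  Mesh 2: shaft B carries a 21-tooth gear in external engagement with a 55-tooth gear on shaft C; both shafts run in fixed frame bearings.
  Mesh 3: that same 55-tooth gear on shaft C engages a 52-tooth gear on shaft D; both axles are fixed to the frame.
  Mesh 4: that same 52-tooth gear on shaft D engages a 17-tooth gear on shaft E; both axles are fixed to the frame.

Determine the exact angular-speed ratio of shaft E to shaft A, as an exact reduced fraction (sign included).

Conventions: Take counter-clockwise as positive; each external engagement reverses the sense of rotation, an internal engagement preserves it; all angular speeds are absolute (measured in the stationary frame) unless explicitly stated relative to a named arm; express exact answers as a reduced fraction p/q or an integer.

33/34

class = fixed-axis compound train [4 meshes; 4 ratios multiply, 4 sense flips]
mesh 1 [33T→42T]: running ratio 11/14, sense −
mesh 2 [21T→55T]: running ratio 3/10, sense +
mesh 3 [55T→52T]: running ratio 33/104, sense −
mesh 4 [52T→17T]: running ratio 33/34, sense +
ω_out/ω_in = 33/34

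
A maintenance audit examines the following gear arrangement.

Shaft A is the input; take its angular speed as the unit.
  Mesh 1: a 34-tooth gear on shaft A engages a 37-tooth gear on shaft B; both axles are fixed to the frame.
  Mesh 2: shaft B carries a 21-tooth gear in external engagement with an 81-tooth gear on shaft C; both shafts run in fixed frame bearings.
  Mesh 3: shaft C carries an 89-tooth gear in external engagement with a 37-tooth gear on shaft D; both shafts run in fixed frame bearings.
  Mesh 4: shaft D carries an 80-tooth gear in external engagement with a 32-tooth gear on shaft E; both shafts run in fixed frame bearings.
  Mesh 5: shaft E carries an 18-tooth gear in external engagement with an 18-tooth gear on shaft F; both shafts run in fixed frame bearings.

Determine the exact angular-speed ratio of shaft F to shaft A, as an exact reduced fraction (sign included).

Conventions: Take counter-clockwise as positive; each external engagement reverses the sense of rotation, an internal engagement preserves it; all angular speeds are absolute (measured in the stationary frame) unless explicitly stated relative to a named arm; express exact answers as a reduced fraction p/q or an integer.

-52955/36963

class = fixed-axis compound train [5 meshes; 5 ratios multiply, 5 sense flips]
mesh 1 [34T→37T]: running ratio 34/37, sense −
mesh 2 [21T→81T]: running ratio 238/999, sense +
mesh 3 [89T→37T]: running ratio 21182/36963, sense −
mesh 4 [80T→32T]: running ratio 52955/36963, sense +
mesh 5 [18T→18T]: running ratio 52955/36963, sense −
ω_out/ω_in = -52955/36963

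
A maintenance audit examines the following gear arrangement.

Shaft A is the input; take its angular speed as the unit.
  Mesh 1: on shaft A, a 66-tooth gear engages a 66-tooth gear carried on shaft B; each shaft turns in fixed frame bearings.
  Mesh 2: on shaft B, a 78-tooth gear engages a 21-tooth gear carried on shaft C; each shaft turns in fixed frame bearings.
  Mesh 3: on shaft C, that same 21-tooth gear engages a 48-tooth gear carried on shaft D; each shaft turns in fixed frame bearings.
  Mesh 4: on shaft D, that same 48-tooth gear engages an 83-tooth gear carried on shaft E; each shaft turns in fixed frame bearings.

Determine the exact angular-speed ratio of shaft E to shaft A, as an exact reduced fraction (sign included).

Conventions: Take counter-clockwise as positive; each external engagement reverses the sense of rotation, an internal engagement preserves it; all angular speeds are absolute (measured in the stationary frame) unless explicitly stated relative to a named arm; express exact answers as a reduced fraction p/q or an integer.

78/83

class = fixed-axis compound train [4 meshes; 4 ratios multiply, 4 sense flips]
mesh 1 [66T→66T]: running ratio 1, sense −
mesh 2 [78T→21T]: running ratio 26/7, sense +
mesh 3 [21T→48T]: running ratio 13/8, sense −
mesh 4 [48T→83T]: running ratio 78/83, sense +
ω_out/ω_in = 78/83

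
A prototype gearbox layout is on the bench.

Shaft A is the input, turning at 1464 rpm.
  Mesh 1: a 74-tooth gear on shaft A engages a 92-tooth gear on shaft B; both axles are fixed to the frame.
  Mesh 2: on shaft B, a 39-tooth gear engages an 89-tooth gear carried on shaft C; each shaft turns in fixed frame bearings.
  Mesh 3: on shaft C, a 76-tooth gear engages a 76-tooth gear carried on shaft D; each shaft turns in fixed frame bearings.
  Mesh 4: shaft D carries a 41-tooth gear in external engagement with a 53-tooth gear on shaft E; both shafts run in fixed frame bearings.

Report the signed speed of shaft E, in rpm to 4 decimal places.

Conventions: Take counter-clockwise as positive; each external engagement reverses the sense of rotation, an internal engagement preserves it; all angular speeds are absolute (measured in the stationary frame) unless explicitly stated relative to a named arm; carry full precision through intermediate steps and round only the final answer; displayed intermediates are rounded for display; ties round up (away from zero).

recognized (5 fixed axles, 4 meshes): fixed-axis compound train
mesh 1 [74T→92T]: ω = 1464.0000×74/92 = 1177.5652 rpm, sense flips to −
mesh 2 [39T→89T]: ω = 1177.5652×39/89 = 516.0117 rpm, sense flips to +
mesh 3 [76T→76T]: ω = 516.0117×76/76 = 516.0117 rpm, sense flips to −
mesh 4 [41T→53T]: ω = 516.0117×41/53 = 399.1789 rpm, sense flips to +
signed output speed = +399.1789 rpm

+399.1789 rpm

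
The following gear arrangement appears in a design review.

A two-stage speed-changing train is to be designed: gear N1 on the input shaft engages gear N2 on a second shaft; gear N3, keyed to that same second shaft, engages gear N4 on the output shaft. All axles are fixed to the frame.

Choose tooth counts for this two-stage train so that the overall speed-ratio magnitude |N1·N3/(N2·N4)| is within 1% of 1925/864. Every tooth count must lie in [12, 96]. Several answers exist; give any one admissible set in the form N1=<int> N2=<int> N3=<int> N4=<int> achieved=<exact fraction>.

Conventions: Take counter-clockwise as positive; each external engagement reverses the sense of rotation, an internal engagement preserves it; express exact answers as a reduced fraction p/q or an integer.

design class (target 1925/864): fixed-axis compound train
target = 1925/864 in lowest terms: an exact hit needs N1·N3 = k·1925 and N2·N4 = k·864 for one integer k, every count in [12, 96]; additionally prefer no 1:1 stage (N1 ≠ N2, N3 ≠ N4)
k = 1: N1·N3 = 1925 = 25·77, N2·N4 = 864 = 12·72
achieved = 25·77/(12·72) = 1925/864; |achieved − target| = 0 ≤ 77/3456 ✓

N1=25 N2=12 N3=77 N4=72 achieved=1925/864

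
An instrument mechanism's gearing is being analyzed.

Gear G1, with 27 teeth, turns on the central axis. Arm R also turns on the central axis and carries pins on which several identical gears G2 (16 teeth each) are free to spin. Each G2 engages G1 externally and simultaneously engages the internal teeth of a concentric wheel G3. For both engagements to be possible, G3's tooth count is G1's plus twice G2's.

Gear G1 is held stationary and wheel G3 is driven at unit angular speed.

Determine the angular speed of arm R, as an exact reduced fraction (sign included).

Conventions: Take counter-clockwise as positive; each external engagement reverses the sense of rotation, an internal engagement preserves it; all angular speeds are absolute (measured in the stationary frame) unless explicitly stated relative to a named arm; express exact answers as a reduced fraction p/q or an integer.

topology: planetary set — G1 27T / G2 16T / G3 59T, arm = carrier (Willis)
ring teeth: 27 + 2·16 = 59
27(ω_sun−ω_arm) = −59(ω_ring−ω_arm),  ω_sun = 0, ω_ring = 1
27(0−ω_arm) = −59(1−ω_arm)  ⇒  86·ω_arm = 59  ⇒  ω_arm = 59/86
exact speed ratio = 59/86

59/86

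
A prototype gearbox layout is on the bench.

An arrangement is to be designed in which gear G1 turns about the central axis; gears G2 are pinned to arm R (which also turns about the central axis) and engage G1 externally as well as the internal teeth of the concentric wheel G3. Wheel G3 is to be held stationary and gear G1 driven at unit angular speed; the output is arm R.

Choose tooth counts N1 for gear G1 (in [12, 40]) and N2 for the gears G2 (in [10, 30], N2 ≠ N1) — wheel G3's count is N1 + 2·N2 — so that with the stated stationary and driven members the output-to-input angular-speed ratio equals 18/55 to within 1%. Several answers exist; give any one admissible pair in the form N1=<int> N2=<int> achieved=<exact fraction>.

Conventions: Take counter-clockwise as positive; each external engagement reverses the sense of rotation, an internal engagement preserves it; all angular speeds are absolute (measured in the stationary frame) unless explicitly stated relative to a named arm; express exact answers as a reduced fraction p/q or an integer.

design class (target 18/55): planetary set
Willis with ω_ring = 0: ω_arm/ω_sun = N1/(N1+N3); set equal to 18/55  ⇒  N3/N1 = 1/(18/55) − 1 = 37/18
N3 = N1 + 2·N2  ⇒  N2/N1 = (N3/N1 − 1)/2 = (37/18 − 1)/2 = 19/36
smallest multiple with N1 ≥ 12 and N2 ≥ 10: k = 1  ⇒  N1 = 1·36 = 36, N2 = 1·19 = 19 (N1 ≤ 40, N2 ≤ 30, N2 ≠ N1 ✓), N3 = 36 + 2·19 = 74
check: N1/(N1+N3) with N1 = 36, N3 = 74 gives 18/55; |achieved − target| = 0 ≤ 9/2750 ✓

N1=36 N2=19 achieved=18/55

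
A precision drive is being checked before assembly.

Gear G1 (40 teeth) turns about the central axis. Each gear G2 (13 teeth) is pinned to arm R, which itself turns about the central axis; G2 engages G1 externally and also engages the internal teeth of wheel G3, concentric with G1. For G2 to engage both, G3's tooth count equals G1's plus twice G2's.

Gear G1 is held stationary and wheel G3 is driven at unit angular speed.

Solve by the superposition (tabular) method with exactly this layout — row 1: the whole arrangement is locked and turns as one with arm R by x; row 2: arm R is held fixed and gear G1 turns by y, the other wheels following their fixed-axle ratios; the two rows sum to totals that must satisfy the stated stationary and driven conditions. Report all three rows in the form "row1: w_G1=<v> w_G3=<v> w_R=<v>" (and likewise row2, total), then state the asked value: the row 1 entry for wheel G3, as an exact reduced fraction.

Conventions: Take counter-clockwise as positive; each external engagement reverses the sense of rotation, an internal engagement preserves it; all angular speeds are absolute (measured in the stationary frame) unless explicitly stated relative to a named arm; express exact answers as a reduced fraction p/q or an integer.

row1: w_G1=33/53 w_G3=33/53 w_R=33/53
row2: w_G1=-33/53 w_G3=20/53 w_R=0
total: w_G1=0 w_G3=1 w_R=33/53
asked value: 33/53

topology: planetary set — G1 40T / G2 13T / G3 66T, arm = carrier (Willis)
row 1 — lock + rotate with arm: ω_sun = ω_ring = ω_arm = x
row 2 — arm fixed, fixed-axis ratios: sun y, ring −(40/66)·y, arm 0
boundary: total ω_sun = x + y = 0 and total ω_ring = x − (40/66)·y = 1  ⇒  y = -33/53, x = 33/53
row 2 ring = −(40/66)·(-33/53) = 20/53
totals (row 1 + row 2): sun 33/53 + (-33/53) = 0, ring 33/53 + 20/53 = 1, arm 33/53 + 0 = 33/53
asked cell (row1, ring) = 33/53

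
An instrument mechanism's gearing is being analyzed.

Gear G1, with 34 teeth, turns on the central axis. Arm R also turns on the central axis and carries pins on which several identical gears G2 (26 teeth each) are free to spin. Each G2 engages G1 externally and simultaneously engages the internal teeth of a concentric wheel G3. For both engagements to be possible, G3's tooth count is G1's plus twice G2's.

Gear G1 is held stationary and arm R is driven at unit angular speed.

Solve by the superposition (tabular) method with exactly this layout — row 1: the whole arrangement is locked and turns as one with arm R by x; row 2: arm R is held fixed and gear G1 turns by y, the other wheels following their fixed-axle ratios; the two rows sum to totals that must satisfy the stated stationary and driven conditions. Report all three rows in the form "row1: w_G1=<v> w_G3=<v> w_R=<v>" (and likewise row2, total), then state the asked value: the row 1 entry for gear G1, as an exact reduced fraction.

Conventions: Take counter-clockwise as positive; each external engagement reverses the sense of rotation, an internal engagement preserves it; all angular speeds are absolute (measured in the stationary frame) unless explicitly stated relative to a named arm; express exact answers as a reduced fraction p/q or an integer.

planetary set (34T centre, 26T on arm, 86T internal) — Willis relation
row 1 (train locked, turned with arm): all members turn x
row 2: sun turns y, ring = −(34/86)·y, arm 0
boundary: total ω_sun = x + y = 0 and total ω_arm = x = 1  ⇒  y = -1, x = 1
row 2 ring = −(34/86)·(-1) = 17/43
totals (row 1 + row 2): sun 1 + (-1) = 0, ring 1 + 17/43 = 60/43, arm 1 + 0 = 1
asked cell (row1, sun) = 1

row1: w_G1=1 w_G3=1 w_R=1
row2: w_G1=-1 w_G3=17/43 w_R=0
total: w_G1=0 w_G3=60/43 w_R=1
asked value: 1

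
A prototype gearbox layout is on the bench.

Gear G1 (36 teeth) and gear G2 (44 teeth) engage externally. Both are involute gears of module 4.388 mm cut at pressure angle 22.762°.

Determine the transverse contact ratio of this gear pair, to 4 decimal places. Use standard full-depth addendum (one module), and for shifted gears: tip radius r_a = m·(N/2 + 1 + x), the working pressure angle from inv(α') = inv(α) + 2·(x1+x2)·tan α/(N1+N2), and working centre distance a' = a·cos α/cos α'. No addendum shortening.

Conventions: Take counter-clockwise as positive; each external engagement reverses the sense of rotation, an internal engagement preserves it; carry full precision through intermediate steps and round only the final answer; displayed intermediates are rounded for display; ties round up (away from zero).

1.5907

recognized (one external pair, fixed centres): single-mesh tooth geometry, m = 4.388, N1 = 36, N2 = 44
base radii: r_b1 = 72.832723, r_b2 = 89.017772
tip radii: r_a1 = 83.372000, r_a2 = 100.924000
no profile shift: α' = α, a' = a
action lengths: √(r_a1²−r_b1²) = 40.574436, √(r_a2²−r_b2²) = 47.555126
base pitch p_b = π·m·cos α = 12.711708
CR = (40.574436 + 47.555126 − 175.520000·sin 22.76200°)/12.711708 = 1.590672
contact ratio ≈ 1.5907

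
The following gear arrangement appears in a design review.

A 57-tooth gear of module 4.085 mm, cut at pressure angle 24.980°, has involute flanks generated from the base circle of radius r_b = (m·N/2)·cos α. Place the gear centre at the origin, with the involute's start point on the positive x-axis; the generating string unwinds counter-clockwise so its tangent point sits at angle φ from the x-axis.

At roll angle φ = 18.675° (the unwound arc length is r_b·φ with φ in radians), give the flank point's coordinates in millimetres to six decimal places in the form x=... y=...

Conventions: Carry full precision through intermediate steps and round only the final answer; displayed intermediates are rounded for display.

topology: single-mesh involute geometry — m = 4.085, N = 57
pitch radius r_p = m·N/2 = 4.085·57/2 = 116.422500
base radius r_b = r_p·cos α = 116.422500·cos 24.980° = 105.531787
roll angle φ = 18.675° = 0.32594024 rad
x = r_b·(cos φ + φ·sin φ) = 110.989472
y = r_b·(sin φ − φ·cos φ) = 1.205189

x=110.989472 y=1.205189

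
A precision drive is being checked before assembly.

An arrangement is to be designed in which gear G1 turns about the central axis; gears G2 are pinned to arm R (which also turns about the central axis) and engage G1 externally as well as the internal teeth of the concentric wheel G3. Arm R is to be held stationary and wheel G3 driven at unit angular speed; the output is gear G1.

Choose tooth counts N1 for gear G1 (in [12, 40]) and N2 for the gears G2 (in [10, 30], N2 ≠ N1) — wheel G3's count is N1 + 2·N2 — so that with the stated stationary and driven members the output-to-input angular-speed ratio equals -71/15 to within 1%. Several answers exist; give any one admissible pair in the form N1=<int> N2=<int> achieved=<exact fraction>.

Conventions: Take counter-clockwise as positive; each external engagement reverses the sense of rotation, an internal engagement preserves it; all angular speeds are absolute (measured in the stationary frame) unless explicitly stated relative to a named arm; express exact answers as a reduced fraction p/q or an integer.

N1=15 N2=28 achieved=-71/15

design class (target -71/15): planetary set
Willis with ω_arm = 0: ω_sun/ω_ring = −N3/N1; set equal to -71/15  ⇒  N3/N1 = −(-71/15) = 71/15
N3 = N1 + 2·N2  ⇒  N2/N1 = (N3/N1 − 1)/2 = (71/15 − 1)/2 = 28/15
smallest multiple with N1 ≥ 12 and N2 ≥ 10: k = 1  ⇒  N1 = 1·15 = 15, N2 = 1·28 = 28 (N1 ≤ 40, N2 ≤ 30, N2 ≠ N1 ✓), N3 = 15 + 2·28 = 71
check: −N3/N1 with N1 = 15, N3 = 71 gives -71/15; |achieved − target| = 0 ≤ 71/1500 ✓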